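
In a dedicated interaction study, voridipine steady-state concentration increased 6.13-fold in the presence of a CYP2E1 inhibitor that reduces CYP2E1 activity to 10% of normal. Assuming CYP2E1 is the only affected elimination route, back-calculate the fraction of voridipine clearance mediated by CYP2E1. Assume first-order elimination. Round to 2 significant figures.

Write x for the fraction cleared via CYP2E1. The observed steady-state concentration change means clearance fell to 1/6.13 = 0.1631 of baseline.
Setting x·0.1 + (1 − x) = 0.1631 and solving: x = (0.1631 − 1)/(0.1 − 1) = 0.93.

0.93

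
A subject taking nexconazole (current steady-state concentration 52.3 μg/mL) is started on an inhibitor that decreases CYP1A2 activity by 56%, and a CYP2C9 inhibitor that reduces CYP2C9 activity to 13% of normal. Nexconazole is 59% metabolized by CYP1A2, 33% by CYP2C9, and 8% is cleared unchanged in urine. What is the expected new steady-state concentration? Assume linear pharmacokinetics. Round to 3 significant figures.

137 μg/mL

CYP1A2: 0.59 × 0.44 = 0.2596
CYP2C9: 0.33 × 0.13 = 0.0429
Other: 0.08 (unchanged)
CL_new/CL_old = 0.2596 + 0.0429 + 0.08 = 0.3825.
Steady-state concentration ∝ 1/CL: new value = 52.3 / 0.3825 = 137 μg/mL.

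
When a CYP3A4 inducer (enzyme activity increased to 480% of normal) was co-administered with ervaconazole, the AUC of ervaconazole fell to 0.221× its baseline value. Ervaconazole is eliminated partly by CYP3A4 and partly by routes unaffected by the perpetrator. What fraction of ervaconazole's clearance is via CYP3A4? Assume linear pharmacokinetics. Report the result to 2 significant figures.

0.93

Let x = fm,CYP3A4. Because AUC ∝ 1/CL, relative clearance rose to 1/0.221 = 4.525.
Only the CYP3A4 route changed, so 4.525 = x·4.8 + (1 − x), giving x = 0.93.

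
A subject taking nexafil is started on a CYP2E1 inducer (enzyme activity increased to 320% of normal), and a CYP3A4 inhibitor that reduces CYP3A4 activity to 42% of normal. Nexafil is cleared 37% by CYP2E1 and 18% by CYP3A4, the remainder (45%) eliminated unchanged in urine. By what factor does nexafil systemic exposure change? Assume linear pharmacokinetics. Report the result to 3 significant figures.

CYP2E1: 0.37 × 3.2 = 1.184
CYP3A4: 0.18 × 0.42 = 0.0756
Other: 0.45 (unchanged)
Relative clearance = 1.184 + 0.0756 + 0.45 = 1.7096.
Net systemic exposure ratio = 1 / 1.7096 = 0.585.

0.585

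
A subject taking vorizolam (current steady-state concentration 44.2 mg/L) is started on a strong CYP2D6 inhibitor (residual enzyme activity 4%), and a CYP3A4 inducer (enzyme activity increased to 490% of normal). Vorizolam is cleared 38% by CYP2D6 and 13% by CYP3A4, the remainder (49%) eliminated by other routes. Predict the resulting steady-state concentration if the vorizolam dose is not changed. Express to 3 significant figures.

The CYP2D6 pathway (38% of clearance) is reduced to 0.04× activity: 0.38 × 0.04 = 0.0152.
The CYP3A4 pathway (13% of clearance) increases to 4.9× activity: 0.13 × 4.9 = 0.637.
The remaining 49% of clearance is unaffected.
New clearance relative to baseline: 0.0152 + 0.637 + 0.49 = 1.1422.
Steady-state concentration ∝ 1/CL: new value = 44.2 / 1.1422 = 38.7 mg/L.

38.7 mg/L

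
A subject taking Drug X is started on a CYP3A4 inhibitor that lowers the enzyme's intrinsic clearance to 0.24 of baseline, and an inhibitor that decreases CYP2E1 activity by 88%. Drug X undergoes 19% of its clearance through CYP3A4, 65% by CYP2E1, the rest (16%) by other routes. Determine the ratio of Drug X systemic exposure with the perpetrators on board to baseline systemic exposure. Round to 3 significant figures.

3.53

The CYP3A4 pathway (19% of clearance) falls to 0.24× activity: 0.19 × 0.24 = 0.0456.
The CYP2E1 pathway (65% of clearance) drops to 0.12× activity: 0.65 × 0.12 = 0.078.
The remaining 16% of clearance is unaffected.
New clearance relative to baseline: 0.0456 + 0.078 + 0.16 = 0.2836.
Because systemic exposure varies inversely with clearance, the combined effect is 1 / 0.2836 = 3.53.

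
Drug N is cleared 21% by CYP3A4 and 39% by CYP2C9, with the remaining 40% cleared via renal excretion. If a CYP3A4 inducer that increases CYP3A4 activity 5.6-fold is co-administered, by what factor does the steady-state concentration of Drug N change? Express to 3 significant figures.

The CYP3A4 pathway (21% of clearance) is boosted to 5.6× activity: 0.21 × 5.6 = 1.176.
CYP2C9 (39%) and the residual 40% are unaffected.
New clearance relative to baseline: 1.176 + 0.39 + 0.4 = 1.966.
Steady-state concentration ratio = CL_old/CL_new = 1 / 1.966 = 0.509.

0.509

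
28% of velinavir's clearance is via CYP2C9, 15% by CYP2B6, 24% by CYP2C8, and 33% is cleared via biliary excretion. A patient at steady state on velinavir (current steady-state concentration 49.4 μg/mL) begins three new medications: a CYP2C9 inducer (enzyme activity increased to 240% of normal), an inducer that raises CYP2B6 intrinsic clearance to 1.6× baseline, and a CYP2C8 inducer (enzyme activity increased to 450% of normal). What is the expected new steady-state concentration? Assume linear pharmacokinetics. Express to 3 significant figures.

21.3 μg/mL

The CYP2C9 pathway (28% of clearance) is boosted to 2.4× activity: 0.28 × 2.4 = 0.672.
The CYP2B6 pathway (15% of clearance) increases to 1.6× activity: 0.15 × 1.6 = 0.24.
The CYP2C8 pathway (24% of clearance) is boosted to 4.5× activity: 0.24 × 4.5 = 1.08.
The remaining 33% of clearance is unaffected.
New clearance relative to baseline: 0.672 + 0.24 + 1.08 + 0.33 = 2.322.
New steady-state concentration = 49.4 / 2.322 = 21.3 μg/mL (concentration scales inversely with clearance).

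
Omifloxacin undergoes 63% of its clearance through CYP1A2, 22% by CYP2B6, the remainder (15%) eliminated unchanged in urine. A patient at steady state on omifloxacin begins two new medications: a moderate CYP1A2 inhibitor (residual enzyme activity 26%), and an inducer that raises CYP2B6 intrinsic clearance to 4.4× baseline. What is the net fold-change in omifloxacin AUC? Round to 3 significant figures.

CYP1A2: 0.63 × 0.26 = 0.1638
CYP2B6: 0.22 × 4.4 = 0.968
Other: 0.15 (unchanged)
Relative clearance = 0.1638 + 0.968 + 0.15 = 1.2818.
AUC ∝ 1/CL: fold-change = 1 / 1.2818 = 0.780.

0.780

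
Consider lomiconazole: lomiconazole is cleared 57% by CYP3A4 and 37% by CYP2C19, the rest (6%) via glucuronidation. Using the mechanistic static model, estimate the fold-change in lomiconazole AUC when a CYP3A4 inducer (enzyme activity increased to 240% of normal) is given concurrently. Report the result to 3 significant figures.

0.556

The CYP3A4 pathway (57% of clearance) increases to 2.4× activity: 0.57 × 2.4 = 1.368.
CYP2C19 (37%) and the residual 6% are unaffected.
CL_new/CL_old = 1.368 + 0.37 + 0.06 = 1.798.
AUC ratio = CL_old/CL_new = 1 / 1.798 = 0.556.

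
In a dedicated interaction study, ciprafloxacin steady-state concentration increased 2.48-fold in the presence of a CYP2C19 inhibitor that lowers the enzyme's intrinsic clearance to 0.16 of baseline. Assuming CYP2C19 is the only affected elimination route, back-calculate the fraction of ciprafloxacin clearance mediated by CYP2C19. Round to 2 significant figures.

0.71

Call the CYP2C19 fraction fm. After the interaction, CL_new/CL_old = fm × 0.16 + (1 − fm).
Steady-state concentration ratio = 1 / (new CL fraction), so new CL fraction = 1 / 2.48 = 0.4032.
fm × 0.16 + 1 − fm = 0.4032  ⇒  fm × (0.16 − 1) = −0.5968  ⇒  fm = 0.71.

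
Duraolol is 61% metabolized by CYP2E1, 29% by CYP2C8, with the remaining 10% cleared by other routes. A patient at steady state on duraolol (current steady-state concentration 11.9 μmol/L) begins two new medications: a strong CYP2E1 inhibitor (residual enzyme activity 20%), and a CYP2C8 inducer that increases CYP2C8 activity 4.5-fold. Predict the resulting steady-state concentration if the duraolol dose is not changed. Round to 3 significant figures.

The CYP2E1 pathway (61% of clearance) drops to 0.2× activity: 0.61 × 0.2 = 0.122.
The CYP2C8 pathway (29% of clearance) increases to 4.5× activity: 0.29 × 4.5 = 1.305.
Non-CYP routes (10%) are unchanged.
CL_new/CL_old = 0.122 + 1.305 + 0.1 = 1.527.
New steady-state concentration = 11.9 / 1.527 = 7.79 μmol/L (concentration scales inversely with clearance).

7.79 μmol/L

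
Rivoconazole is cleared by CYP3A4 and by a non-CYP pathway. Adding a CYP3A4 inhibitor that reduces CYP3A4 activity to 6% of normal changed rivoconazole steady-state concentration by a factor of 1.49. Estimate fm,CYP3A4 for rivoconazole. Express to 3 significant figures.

Let fm be the CYP3A4 fraction. New clearance relative to baseline = fm × 0.06 + (1 − fm).
Steady-state concentration ratio = 1 / (new CL fraction), so new CL fraction = 1 / 1.49 = 0.6711.
fm × 0.06 + 1 − fm = 0.6711  ⇒  fm × (0.06 − 1) = −0.3289  ⇒  fm = 0.350.

0.350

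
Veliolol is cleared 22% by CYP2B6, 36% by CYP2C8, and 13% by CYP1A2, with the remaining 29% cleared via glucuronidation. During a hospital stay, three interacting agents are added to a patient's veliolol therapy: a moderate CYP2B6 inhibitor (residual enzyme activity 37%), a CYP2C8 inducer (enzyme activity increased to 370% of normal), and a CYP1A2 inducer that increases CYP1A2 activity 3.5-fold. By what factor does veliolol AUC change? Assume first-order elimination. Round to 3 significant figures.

0.463

CYP2B6: 0.22 × 0.37 = 0.0814
CYP2C8: 0.36 × 3.7 = 1.332
CYP1A2: 0.13 × 3.5 = 0.455
Other: 0.29 (unchanged)
Relative clearance = 0.0814 + 1.332 + 0.455 + 0.29 = 2.1584.
Because AUC varies inversely with clearance, the combined effect is 1 / 2.1584 = 0.463.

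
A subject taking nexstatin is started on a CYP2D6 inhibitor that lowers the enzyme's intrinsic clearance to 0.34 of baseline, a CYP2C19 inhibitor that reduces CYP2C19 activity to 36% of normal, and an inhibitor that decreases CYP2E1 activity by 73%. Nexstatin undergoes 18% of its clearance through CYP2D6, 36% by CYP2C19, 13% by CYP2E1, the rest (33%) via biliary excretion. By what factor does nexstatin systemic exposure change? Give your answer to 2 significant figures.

CYP2D6: 0.18 × 0.34 = 0.0612
CYP2C19: 0.36 × 0.36 = 0.1296
CYP2E1: 0.13 × 0.27 = 0.0351
Other: 0.33 (unchanged)
New clearance relative to baseline: 0.0612 + 0.1296 + 0.0351 + 0.33 = 0.5559.
Because systemic exposure varies inversely with clearance, the combined effect is 1 / 0.5559 = 1.8.

1.8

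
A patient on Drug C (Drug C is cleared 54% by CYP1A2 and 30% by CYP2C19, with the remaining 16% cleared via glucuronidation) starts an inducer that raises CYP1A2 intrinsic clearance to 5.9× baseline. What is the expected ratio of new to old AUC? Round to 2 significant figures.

0.27

The CYP1A2 pathway (54% of clearance) is boosted to 5.9× activity: 0.54 × 5.9 = 3.186.
CYP2C19 (30%) and the residual 16% are unaffected.
New clearance relative to baseline: 3.186 + 0.3 + 0.16 = 3.646.
AUC is inversely proportional to clearance, so the fold-change is 1 / 3.646 = 0.27.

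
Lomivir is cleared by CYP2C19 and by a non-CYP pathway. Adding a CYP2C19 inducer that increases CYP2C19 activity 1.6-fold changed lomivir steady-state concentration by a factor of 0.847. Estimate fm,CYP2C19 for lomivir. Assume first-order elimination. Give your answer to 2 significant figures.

Call the CYP2C19 fraction fm. After the interaction, CL_new/CL_old = fm × 1.6 + (1 − fm).
Steady-state concentration ratio = 1 / (new CL fraction), so new CL fraction = 1 / 0.847 = 1.181.
fm × 1.6 + 1 − fm = 1.181  ⇒  fm × (1.6 − 1) = 0.1806  ⇒  fm = 0.30.

0.30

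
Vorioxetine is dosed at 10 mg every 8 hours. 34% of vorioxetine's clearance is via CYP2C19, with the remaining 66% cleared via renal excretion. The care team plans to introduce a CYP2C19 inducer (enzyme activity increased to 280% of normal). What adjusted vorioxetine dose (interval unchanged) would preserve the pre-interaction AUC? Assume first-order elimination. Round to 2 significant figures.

16 mg

The CYP2C19 pathway (34% of clearance) increases to 2.8× activity: 0.34 × 2.8 = 0.952.
Non-CYP routes (66%) are unchanged.
Relative clearance = 0.952 + 0.66 = 1.612.
Css,avg = (dose rate)/CL, so holding Css fixed requires dose ∝ CL: 10 × 1.612 = 16 mg.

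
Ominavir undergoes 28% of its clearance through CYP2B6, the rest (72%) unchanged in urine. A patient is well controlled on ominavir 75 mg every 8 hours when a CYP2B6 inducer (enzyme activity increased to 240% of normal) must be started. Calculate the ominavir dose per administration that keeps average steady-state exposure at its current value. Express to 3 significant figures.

CYP2B6: 0.28 × 2.4 = 0.672
Other: 0.72 (unchanged)
New clearance relative to baseline: 0.672 + 0.72 = 1.392.
To maintain the same steady-state level, dose must scale with clearance: new dose = 75 × 1.392 = 104 mg.

104 mg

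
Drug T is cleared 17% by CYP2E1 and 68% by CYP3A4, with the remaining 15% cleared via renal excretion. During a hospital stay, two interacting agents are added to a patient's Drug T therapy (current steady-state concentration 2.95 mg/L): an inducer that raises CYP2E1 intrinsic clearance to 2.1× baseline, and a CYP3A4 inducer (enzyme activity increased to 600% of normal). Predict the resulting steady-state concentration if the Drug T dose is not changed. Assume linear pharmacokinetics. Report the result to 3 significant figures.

0.643 mg/L

The CYP2E1 pathway (17% of clearance) increases to 2.1× activity: 0.17 × 2.1 = 0.357.
The CYP3A4 pathway (68% of clearance) is boosted to 6× activity: 0.68 × 6 = 4.08.
The remaining 15% of clearance is unaffected.
CL_new/CL_old = 0.357 + 4.08 + 0.15 = 4.587.
Dividing the baseline by the relative clearance: 2.95 / 4.587 = 0.643 mg/L.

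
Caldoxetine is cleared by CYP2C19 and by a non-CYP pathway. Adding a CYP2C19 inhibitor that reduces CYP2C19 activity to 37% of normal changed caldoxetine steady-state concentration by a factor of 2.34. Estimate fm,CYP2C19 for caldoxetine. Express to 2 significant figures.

CL'/CL = 1 / 2.34 = 0.4274
0.37·fm + (1 − fm) = 0.4274
fm = (0.4274 − 1) / (0.37 − 1) = 0.91

0.91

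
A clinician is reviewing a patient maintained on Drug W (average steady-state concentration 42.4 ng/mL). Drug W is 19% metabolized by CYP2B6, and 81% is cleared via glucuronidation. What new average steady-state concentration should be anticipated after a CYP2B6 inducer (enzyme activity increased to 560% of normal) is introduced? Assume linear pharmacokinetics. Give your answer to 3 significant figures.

22.6 ng/mL

CYP2B6: 0.19 × 5.6 = 1.064
Other: 0.81 (unchanged)
New clearance relative to baseline: 1.064 + 0.81 = 1.874.
Average steady-state concentration ∝ 1/CL, so new value = 42.4 / 1.874 = 22.6 ng/mL.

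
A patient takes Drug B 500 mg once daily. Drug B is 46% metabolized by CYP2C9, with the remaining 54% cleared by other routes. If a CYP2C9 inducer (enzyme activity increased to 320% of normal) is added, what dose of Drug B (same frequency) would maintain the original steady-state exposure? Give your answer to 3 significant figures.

The CYP2C9 pathway (46% of clearance) rises to 3.2× activity: 0.46 × 3.2 = 1.472.
The remaining 54% of clearance is unaffected.
New clearance relative to baseline: 1.472 + 0.54 = 2.012.
To maintain the same steady-state level, dose must scale with clearance: new dose = 500 × 2.012 = 1.01 × 10³ mg.

1.01 × 10³ mg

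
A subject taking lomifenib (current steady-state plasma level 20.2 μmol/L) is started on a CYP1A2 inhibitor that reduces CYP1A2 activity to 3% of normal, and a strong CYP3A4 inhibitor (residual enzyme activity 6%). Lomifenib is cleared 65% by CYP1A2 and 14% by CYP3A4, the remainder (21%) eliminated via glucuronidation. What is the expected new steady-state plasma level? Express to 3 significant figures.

84.9 μmol/L

CYP1A2: 0.65 × 0.03 = 0.0195
CYP3A4: 0.14 × 0.06 = 0.0084
Other: 0.21 (unchanged)
Relative clearance = 0.0195 + 0.0084 + 0.21 = 0.2379.
New steady-state plasma level = 20.2 / 0.2379 = 84.9 μmol/L (concentration scales inversely with clearance).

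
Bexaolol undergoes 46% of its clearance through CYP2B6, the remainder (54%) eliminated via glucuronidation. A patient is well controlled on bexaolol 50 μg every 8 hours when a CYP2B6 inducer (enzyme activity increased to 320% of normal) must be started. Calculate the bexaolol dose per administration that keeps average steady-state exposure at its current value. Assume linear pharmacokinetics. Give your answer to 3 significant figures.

The CYP2B6 pathway (46% of clearance) increases to 3.2× activity: 0.46 × 3.2 = 1.472.
Non-CYP routes (54%) are unchanged.
CL_new/CL_old = 1.472 + 0.54 = 2.012.
Exposure is unchanged when dose changes in proportion to clearance. New dose = 50 μg × 2.012 = 101 μg.

101 μg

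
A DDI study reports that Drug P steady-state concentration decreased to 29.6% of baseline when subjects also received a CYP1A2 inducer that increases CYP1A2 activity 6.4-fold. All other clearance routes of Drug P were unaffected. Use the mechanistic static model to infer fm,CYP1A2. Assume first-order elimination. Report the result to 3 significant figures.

0.440

CL'/CL = 1 / 0.296 = 3.378
6.4·fm + (1 − fm) = 3.378
fm = (3.378 − 1) / (6.4 − 1) = 0.440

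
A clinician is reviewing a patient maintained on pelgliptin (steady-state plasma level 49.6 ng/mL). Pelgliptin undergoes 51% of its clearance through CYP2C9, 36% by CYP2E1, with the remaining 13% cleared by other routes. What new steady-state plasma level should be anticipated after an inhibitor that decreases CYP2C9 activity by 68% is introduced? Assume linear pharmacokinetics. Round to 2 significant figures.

76 ng/mL

The CYP2C9 pathway (51% of clearance) falls to 0.32× activity: 0.51 × 0.32 = 0.1632.
CYP2E1 (36%) and the residual 13% are unaffected.
CL_new/CL_old = 0.1632 + 0.36 + 0.13 = 0.6532.
New steady-state plasma level = baseline ÷ relative clearance = 49.6 / 0.6532 = 76 ng/mL.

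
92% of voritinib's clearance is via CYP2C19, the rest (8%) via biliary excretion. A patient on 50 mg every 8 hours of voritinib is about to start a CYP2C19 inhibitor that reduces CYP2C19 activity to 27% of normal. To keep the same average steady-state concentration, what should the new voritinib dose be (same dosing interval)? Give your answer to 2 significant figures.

16 mg

The CYP2C19 pathway (92% of clearance) is reduced to 0.27× activity: 0.92 × 0.27 = 0.2484.
Non-CYP routes (8%) are unchanged.
CL_new/CL_old = 0.2484 + 0.08 = 0.3284.
Css,avg = (dose rate)/CL, so holding Css fixed requires dose ∝ CL: 50 × 0.3284 = 16 mg.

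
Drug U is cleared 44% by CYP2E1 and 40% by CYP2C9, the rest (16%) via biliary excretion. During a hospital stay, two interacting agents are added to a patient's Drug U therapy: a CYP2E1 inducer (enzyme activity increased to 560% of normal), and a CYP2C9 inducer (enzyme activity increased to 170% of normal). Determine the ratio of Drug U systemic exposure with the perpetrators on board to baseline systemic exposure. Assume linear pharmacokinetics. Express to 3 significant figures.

The CYP2E1 pathway (44% of clearance) rises to 5.6× activity: 0.44 × 5.6 = 2.464.
The CYP2C9 pathway (40% of clearance) increases to 1.7× activity: 0.4 × 1.7 = 0.68.
The remaining 16% of clearance is unaffected.
New clearance relative to baseline: 2.464 + 0.68 + 0.16 = 3.304.
Because systemic exposure varies inversely with clearance, the combined effect is 1 / 3.304 = 0.303.

0.303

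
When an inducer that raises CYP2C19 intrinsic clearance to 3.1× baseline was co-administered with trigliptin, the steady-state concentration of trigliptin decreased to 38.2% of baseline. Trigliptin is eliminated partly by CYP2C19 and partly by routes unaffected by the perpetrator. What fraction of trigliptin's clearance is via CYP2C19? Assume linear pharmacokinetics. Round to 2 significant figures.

0.77

CL'/CL = 1 / 0.382 = 2.618
3.1·fm + (1 − fm) = 2.618
fm = (2.618 − 1) / (3.1 − 1) = 0.77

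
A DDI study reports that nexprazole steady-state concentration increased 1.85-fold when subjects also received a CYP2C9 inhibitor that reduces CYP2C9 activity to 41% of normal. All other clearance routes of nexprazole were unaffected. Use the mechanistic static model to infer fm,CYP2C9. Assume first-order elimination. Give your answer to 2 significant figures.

CL'/CL = 1 / 1.85 = 0.5405
0.41·fm + (1 − fm) = 0.5405
fm = (0.5405 − 1) / (0.41 − 1) = 0.78

0.78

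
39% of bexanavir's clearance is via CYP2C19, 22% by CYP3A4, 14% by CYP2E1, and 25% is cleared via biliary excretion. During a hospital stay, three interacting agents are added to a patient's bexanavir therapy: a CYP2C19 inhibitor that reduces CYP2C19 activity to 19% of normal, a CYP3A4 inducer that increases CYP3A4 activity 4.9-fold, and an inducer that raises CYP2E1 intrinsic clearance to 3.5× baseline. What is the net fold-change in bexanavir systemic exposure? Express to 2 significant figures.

0.53

CYP2C19: 0.39 × 0.19 = 0.0741
CYP3A4: 0.22 × 4.9 = 1.078
CYP2E1: 0.14 × 3.5 = 0.49
Other: 0.25 (unchanged)
CL_new/CL_old = 0.0741 + 1.078 + 0.49 + 0.25 = 1.8921.
Net systemic exposure ratio = 1 / 1.8921 = 0.53.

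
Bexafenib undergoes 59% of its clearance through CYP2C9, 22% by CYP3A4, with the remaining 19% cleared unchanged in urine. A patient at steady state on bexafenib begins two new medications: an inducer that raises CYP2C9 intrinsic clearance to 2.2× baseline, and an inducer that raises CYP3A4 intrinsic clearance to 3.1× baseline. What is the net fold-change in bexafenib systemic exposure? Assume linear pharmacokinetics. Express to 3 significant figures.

The CYP2C9 pathway (59% of clearance) rises to 2.2× activity: 0.59 × 2.2 = 1.298.
The CYP3A4 pathway (22% of clearance) increases to 3.1× activity: 0.22 × 3.1 = 0.682.
The remaining 19% of clearance is unaffected.
CL_new/CL_old = 1.298 + 0.682 + 0.19 = 2.17.
Systemic exposure ∝ 1/CL: fold-change = 1 / 2.17 = 0.461.

0.461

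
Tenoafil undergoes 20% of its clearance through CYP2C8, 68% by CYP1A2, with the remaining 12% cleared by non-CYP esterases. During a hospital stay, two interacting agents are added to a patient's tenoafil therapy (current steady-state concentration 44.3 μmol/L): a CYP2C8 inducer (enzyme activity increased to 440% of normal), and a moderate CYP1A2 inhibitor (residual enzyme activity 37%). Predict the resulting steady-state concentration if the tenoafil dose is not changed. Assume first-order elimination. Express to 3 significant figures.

CYP2C8: 0.2 × 4.4 = 0.88
CYP1A2: 0.68 × 0.37 = 0.2516
Other: 0.12 (unchanged)
Relative clearance = 0.88 + 0.2516 + 0.12 = 1.2516.
Dividing the baseline by the relative clearance: 44.3 / 1.2516 = 35.4 μmol/L.

35.4 μmol/L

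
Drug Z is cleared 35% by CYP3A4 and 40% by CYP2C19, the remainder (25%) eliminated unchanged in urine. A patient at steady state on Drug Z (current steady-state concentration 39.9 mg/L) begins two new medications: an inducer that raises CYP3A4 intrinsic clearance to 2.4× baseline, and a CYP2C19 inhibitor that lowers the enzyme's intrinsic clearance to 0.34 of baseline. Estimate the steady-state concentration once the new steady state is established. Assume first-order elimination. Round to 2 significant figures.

33 mg/L

The CYP3A4 pathway (35% of clearance) increases to 2.4× activity: 0.35 × 2.4 = 0.84.
The CYP2C19 pathway (40% of clearance) falls to 0.34× activity: 0.4 × 0.34 = 0.136.
Non-CYP routes (25%) are unchanged.
New clearance relative to baseline: 0.84 + 0.136 + 0.25 = 1.226.
Dividing the baseline by the relative clearance: 39.9 / 1.226 = 33 mg/L.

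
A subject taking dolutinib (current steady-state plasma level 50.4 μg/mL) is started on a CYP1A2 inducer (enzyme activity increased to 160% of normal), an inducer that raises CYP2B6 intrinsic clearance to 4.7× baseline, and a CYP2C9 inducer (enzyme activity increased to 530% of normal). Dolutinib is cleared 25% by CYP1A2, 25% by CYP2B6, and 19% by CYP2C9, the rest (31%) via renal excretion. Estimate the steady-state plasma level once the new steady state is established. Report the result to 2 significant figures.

The CYP1A2 pathway (25% of clearance) rises to 1.6× activity: 0.25 × 1.6 = 0.4.
The CYP2B6 pathway (25% of clearance) is boosted to 4.7× activity: 0.25 × 4.7 = 1.175.
The CYP2C9 pathway (19% of clearance) increases to 5.3× activity: 0.19 × 5.3 = 1.007.
The remaining 31% of clearance is unaffected.
CL_new/CL_old = 0.4 + 1.175 + 1.007 + 0.31 = 2.892.
Steady-state plasma level ∝ 1/CL: new value = 50.4 / 2.892 = 17 μg/mL.

17 μg/mL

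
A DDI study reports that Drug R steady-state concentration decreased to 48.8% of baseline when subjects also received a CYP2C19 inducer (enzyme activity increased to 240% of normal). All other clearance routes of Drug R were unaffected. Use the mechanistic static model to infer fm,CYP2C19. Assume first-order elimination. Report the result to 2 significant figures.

0.75

CL'/CL = 1 / 0.488 = 2.049
2.4·fm + (1 − fm) = 2.049
fm = (2.049 − 1) / (2.4 − 1) = 0.75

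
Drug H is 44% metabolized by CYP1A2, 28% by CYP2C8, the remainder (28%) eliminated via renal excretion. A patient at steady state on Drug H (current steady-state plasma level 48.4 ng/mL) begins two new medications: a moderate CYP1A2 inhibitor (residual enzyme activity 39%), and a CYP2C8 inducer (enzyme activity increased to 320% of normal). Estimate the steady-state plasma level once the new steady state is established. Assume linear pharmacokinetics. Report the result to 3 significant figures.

35.9 ng/mL

The CYP1A2 pathway (44% of clearance) is reduced to 0.39× activity: 0.44 × 0.39 = 0.1716.
The CYP2C8 pathway (28% of clearance) is boosted to 3.2× activity: 0.28 × 3.2 = 0.896.
Non-CYP routes (28%) are unchanged.
New clearance relative to baseline: 0.1716 + 0.896 + 0.28 = 1.3476.
Dividing the baseline by the relative clearance: 48.4 / 1.3476 = 35.9 ng/mL.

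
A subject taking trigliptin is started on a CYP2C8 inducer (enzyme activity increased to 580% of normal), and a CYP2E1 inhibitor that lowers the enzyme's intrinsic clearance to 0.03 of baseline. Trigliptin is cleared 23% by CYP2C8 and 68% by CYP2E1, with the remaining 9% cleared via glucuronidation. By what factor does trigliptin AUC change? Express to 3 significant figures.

0.692

The CYP2C8 pathway (23% of clearance) is boosted to 5.8× activity: 0.23 × 5.8 = 1.334.
The CYP2E1 pathway (68% of clearance) is reduced to 0.03× activity: 0.68 × 0.03 = 0.0204.
Non-CYP routes (9%) are unchanged.
New clearance relative to baseline: 1.334 + 0.0204 + 0.09 = 1.4444.
Because AUC varies inversely with clearance, the combined effect is 1 / 1.4444 = 0.692.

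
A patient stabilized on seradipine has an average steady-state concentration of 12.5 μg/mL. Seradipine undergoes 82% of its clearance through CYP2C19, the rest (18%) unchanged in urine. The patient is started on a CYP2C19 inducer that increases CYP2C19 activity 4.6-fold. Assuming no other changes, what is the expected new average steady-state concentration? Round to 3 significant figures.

The CYP2C19 pathway (82% of clearance) rises to 4.6× activity: 0.82 × 4.6 = 3.772.
The remaining 18% of clearance is unaffected.
Relative clearance = 3.772 + 0.18 = 3.952.
Average steady-state concentration ∝ 1/CL, so new value = 12.5 / 3.952 = 3.16 μg/mL.

3.16 μg/mL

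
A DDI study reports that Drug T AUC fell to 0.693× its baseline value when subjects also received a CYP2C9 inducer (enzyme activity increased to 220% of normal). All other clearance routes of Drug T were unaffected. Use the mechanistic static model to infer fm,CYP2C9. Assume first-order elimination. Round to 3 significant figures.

0.369

Call the CYP2C9 fraction fm. After the interaction, CL_new/CL_old = fm × 2.2 + (1 − fm).
AUC ratio = 1 / (new CL fraction), so new CL fraction = 1 / 0.693 = 1.443.
fm × 2.2 + 1 − fm = 1.443  ⇒  fm × (2.2 − 1) = 0.443  ⇒  fm = 0.369.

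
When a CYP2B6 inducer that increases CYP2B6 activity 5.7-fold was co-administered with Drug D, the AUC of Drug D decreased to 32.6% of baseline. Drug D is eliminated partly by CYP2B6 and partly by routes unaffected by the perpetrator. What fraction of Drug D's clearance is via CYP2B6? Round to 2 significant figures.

Call the CYP2B6 fraction fm. After the interaction, CL_new/CL_old = fm × 5.7 + (1 − fm).
AUC ratio = 1 / (new CL fraction), so new CL fraction = 1 / 0.326 = 3.067.
fm × 5.7 + 1 − fm = 3.067  ⇒  fm × (5.7 − 1) = 2.067  ⇒  fm = 0.44.

0.44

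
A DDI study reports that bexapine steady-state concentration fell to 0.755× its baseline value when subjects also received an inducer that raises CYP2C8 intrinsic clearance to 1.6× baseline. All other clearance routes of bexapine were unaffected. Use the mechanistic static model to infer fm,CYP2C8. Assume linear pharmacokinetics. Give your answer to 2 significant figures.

Write x for the fraction cleared via CYP2C8. The observed steady-state concentration change means clearance rose to 1/0.755 = 1.325 of baseline.
Only the CYP2C8 route changed, so 1.325 = x·1.6 + (1 − x), giving x = 0.54.

0.54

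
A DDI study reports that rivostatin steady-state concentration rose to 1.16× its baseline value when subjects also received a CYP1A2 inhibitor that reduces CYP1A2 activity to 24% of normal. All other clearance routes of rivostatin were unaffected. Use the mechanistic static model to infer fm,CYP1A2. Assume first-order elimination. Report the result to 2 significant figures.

0.18

Let fm be the CYP1A2 fraction. New clearance relative to baseline = fm × 0.24 + (1 − fm).
Steady-state concentration ratio = 1 / (new CL fraction), so new CL fraction = 1 / 1.16 = 0.8621.
fm × 0.24 + 1 − fm = 0.8621  ⇒  fm × (0.24 − 1) = −0.1379  ⇒  fm = 0.18.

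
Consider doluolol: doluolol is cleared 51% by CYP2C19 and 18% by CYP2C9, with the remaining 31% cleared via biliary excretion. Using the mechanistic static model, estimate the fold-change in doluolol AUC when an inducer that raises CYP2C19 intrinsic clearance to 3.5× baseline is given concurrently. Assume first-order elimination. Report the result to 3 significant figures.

CYP2C19: 0.51 × 3.5 = 1.785
CYP2C9: 0.18 (unchanged)
Other: 0.31 (unchanged)
New clearance relative to baseline: 1.785 + 0.18 + 0.31 = 2.275.
AUC is inversely proportional to clearance, so the fold-change is 1 / 2.275 = 0.440.

0.440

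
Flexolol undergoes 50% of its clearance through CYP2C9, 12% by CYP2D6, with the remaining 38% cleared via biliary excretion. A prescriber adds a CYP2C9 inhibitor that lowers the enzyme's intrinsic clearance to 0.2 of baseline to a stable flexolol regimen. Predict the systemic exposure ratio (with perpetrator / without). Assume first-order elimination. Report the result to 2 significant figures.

1.7

CYP2C9: 0.5 × 0.2 = 0.1
CYP2D6: 0.12 (unchanged)
Other: 0.38 (unchanged)
New clearance relative to baseline: 0.1 + 0.12 + 0.38 = 0.6.
Systemic exposure ratio = CL_old/CL_new = 1 / 0.6 = 1.7.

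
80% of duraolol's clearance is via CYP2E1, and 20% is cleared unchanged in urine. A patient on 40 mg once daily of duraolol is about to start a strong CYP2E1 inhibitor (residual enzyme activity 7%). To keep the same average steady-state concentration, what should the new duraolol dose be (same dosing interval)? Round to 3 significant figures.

10.2 mg

The CYP2E1 pathway (80% of clearance) is reduced to 0.07× activity: 0.8 × 0.07 = 0.056.
The remaining 20% of clearance is unaffected.
CL_new/CL_old = 0.056 + 0.2 = 0.256.
To maintain the same steady-state level, dose must scale with clearance: new dose = 40 × 0.256 = 10.2 mg.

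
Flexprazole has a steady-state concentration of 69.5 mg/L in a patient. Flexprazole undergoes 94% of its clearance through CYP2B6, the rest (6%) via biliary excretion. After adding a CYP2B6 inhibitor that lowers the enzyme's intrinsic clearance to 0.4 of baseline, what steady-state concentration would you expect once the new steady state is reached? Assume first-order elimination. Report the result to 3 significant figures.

159 mg/L

The CYP2B6 pathway (94% of clearance) drops to 0.4× activity: 0.94 × 0.4 = 0.376.
The remaining 6% of clearance is unaffected.
New clearance relative to baseline: 0.376 + 0.06 = 0.436.
New steady-state concentration = baseline ÷ relative clearance = 69.5 / 0.436 = 159 mg/L.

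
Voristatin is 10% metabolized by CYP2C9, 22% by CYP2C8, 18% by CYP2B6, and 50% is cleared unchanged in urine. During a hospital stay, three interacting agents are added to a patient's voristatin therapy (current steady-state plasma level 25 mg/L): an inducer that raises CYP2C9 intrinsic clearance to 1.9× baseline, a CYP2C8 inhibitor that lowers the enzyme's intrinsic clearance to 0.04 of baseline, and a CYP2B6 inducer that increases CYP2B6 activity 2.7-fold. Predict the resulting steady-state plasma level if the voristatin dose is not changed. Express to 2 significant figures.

21 mg/L

CYP2C9: 0.1 × 1.9 = 0.19
CYP2C8: 0.22 × 0.04 = 0.0088
CYP2B6: 0.18 × 2.7 = 0.486
Other: 0.5 (unchanged)
CL_new/CL_old = 0.19 + 0.0088 + 0.486 + 0.5 = 1.1848.
Dividing the baseline by the relative clearance: 25 / 1.1848 = 21 mg/L.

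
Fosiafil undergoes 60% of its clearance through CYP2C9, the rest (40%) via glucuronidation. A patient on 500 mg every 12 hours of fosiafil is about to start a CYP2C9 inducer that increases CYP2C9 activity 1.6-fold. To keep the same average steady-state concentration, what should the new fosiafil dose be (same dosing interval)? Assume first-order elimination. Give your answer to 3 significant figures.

680 mg

The CYP2C9 pathway (60% of clearance) rises to 1.6× activity: 0.6 × 1.6 = 0.96.
The remaining 40% of clearance is unaffected.
Relative clearance = 0.96 + 0.4 = 1.36.
Exposure is unchanged when dose changes in proportion to clearance. New dose = 500 mg × 1.36 = 680 mg.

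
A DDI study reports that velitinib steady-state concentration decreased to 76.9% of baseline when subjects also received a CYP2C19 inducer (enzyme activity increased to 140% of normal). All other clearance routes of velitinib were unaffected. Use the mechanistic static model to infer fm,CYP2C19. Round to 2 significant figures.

Let x = fm,CYP2C19. Because steady-state concentration ∝ 1/CL, relative clearance rose to 1/0.769 = 1.3.
Setting x·1.4 + (1 − x) = 1.3 and solving: x = (1.3 − 1)/(1.4 − 1) = 0.75.

0.75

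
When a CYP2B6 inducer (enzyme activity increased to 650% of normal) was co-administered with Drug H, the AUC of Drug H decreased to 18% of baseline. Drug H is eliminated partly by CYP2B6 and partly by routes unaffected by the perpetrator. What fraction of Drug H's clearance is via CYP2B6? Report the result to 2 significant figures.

Call the CYP2B6 fraction fm. After the interaction, CL_new/CL_old = fm × 6.5 + (1 − fm).
AUC ratio = 1 / (new CL fraction), so new CL fraction = 1 / 0.180 = 5.556.
fm × 6.5 + 1 − fm = 5.556  ⇒  fm × (6.5 − 1) = 4.556  ⇒  fm = 0.83.

0.83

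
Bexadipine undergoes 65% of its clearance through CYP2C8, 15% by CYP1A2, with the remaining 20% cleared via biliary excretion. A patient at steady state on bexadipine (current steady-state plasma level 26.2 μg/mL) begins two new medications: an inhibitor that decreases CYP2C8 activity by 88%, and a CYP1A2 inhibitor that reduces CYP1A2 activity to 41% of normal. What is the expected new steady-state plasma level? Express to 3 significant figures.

77.2 μg/mL

CYP2C8: 0.65 × 0.12 = 0.078
CYP1A2: 0.15 × 0.41 = 0.0615
Other: 0.2 (unchanged)
New clearance relative to baseline: 0.078 + 0.0615 + 0.2 = 0.3395.
New steady-state plasma level = 26.2 / 0.3395 = 77.2 μg/mL (concentration scales inversely with clearance).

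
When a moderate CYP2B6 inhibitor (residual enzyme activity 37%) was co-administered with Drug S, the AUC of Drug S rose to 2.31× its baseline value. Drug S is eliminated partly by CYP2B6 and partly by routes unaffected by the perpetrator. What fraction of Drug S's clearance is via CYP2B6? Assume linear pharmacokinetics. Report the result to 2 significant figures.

0.90

CL'/CL = 1 / 2.31 = 0.4329
0.37·fm + (1 − fm) = 0.4329
fm = (0.4329 − 1) / (0.37 − 1) = 0.90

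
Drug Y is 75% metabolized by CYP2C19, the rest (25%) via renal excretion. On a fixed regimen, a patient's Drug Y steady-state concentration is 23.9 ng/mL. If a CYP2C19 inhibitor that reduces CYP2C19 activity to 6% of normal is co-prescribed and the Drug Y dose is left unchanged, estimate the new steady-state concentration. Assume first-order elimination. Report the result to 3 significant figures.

81.0 ng/mL

The CYP2C19 pathway (75% of clearance) is reduced to 0.06× activity: 0.75 × 0.06 = 0.045.
The remaining 25% of clearance is unaffected.
New clearance relative to baseline: 0.045 + 0.25 = 0.295.
New steady-state concentration = baseline ÷ relative clearance = 23.9 / 0.295 = 81.0 ng/mL.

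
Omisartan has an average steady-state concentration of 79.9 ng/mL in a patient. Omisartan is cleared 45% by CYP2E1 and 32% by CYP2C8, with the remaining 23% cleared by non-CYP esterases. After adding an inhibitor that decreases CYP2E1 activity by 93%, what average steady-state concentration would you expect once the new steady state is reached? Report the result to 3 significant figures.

CYP2E1: 0.45 × 0.07 = 0.0315
CYP2C8: 0.32 (unchanged)
Other: 0.23 (unchanged)
New clearance relative to baseline: 0.0315 + 0.32 + 0.23 = 0.5815.
With dosing unchanged, average steady-state concentration scales as 1/CL: 79.9 / 0.5815 = 137 ng/mL.

137 ng/mL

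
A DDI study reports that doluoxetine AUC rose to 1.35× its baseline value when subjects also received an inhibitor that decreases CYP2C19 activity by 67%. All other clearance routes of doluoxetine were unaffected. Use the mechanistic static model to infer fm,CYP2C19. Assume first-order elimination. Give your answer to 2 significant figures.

Let x = fm,CYP2C19. Because AUC ∝ 1/CL, relative clearance fell to 1/1.35 = 0.7407.
Setting x·0.33 + (1 − x) = 0.7407 and solving: x = (0.7407 − 1)/(0.33 − 1) = 0.39.

0.39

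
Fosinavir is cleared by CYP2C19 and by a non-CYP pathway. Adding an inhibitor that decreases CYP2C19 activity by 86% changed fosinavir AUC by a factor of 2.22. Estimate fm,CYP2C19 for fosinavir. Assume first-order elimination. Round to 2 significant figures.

0.64

CL'/CL = 1 / 2.22 = 0.4505
0.14·fm + (1 − fm) = 0.4505
fm = (0.4505 − 1) / (0.14 − 1) = 0.64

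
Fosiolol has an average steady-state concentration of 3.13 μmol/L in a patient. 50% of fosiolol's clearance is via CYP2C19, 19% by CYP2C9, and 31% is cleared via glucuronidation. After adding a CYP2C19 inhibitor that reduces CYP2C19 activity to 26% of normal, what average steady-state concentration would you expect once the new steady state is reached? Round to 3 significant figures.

CYP2C19: 0.5 × 0.26 = 0.13
CYP2C9: 0.19 (unchanged)
Other: 0.31 (unchanged)
Relative clearance = 0.13 + 0.19 + 0.31 = 0.63.
New average steady-state concentration = baseline ÷ relative clearance = 3.13 / 0.63 = 4.97 μmol/L.

4.97 μmol/L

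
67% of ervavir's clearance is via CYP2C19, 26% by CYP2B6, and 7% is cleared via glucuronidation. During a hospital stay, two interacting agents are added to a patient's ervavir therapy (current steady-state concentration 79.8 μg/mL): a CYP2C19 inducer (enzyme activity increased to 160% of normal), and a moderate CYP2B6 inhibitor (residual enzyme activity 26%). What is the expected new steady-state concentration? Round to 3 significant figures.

66.0 μg/mL

The CYP2C19 pathway (67% of clearance) rises to 1.6× activity: 0.67 × 1.6 = 1.072.
The CYP2B6 pathway (26% of clearance) falls to 0.26× activity: 0.26 × 0.26 = 0.0676.
Non-CYP routes (7%) are unchanged.
Relative clearance = 1.072 + 0.0676 + 0.07 = 1.2096.
Dividing the baseline by the relative clearance: 79.8 / 1.2096 = 66.0 μg/mL.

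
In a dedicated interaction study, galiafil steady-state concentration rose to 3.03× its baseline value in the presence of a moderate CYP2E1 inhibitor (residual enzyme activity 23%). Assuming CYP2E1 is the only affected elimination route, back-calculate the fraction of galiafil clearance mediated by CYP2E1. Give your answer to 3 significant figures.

0.870

Let x = fm,CYP2E1. Because steady-state concentration ∝ 1/CL, relative clearance fell to 1/3.03 = 0.33.
Setting x·0.23 + (1 − x) = 0.33 and solving: x = (0.33 − 1)/(0.23 − 1) = 0.870.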